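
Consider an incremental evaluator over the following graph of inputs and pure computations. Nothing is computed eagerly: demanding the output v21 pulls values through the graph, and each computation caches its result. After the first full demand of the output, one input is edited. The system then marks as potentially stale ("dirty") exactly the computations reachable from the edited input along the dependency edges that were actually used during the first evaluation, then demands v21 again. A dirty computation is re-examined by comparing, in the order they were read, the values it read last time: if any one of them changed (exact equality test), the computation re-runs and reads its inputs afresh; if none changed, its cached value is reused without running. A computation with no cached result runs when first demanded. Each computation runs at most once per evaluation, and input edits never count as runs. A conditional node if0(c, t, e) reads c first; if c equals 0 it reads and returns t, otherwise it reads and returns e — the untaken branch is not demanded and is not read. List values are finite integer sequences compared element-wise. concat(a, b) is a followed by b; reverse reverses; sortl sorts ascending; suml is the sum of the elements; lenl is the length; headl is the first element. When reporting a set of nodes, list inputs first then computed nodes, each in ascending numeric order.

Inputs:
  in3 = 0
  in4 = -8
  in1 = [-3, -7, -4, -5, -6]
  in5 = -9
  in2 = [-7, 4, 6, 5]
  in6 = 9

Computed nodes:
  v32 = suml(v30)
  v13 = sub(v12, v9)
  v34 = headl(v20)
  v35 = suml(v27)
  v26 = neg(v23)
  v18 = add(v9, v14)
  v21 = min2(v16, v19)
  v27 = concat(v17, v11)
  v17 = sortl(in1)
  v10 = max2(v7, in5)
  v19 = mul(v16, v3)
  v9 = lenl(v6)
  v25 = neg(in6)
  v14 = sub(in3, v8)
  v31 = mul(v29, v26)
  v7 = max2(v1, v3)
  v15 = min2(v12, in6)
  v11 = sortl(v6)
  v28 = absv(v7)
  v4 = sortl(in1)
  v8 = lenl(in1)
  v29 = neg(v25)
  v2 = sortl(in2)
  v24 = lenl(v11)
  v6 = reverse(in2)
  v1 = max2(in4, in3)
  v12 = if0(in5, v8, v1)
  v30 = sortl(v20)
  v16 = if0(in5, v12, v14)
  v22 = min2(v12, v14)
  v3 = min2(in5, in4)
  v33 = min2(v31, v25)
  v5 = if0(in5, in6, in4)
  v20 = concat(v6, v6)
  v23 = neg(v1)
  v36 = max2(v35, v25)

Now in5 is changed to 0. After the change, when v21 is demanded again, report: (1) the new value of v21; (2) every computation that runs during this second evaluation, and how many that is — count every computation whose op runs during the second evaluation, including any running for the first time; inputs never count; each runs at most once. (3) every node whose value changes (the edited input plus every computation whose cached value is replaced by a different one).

v21 now evaluates to -40.
Run set: v3, v12, v16, v19, v21 (5 run).
Changed values: in5, v3, v16, v19, v21.
The important point: the flipped condition pulls in fresh nodes; v12 runs for the first time.

Initial pass — values computed on the first demand:
  v3 = min2(-9, -8) = -9
  v8 = lenl([-3, -7, -4, -5, -6]) = 5
  v14 = sub(0, 5) = -5
  v16 = if0(in5=-9 -> else branch v14) = -5
  v19 = mul(-5, -9) = 45
  v21 = min2(-5, 45) = -5

Second demand — change propagation:
  v3: re-runs because in5 -9->0; new result -8.
  v12: newly demanded (no cache) — executes and yields 5.
  v16: re-runs because in5 -9->0; new result 5.
  v19: re-runs because v16 -5->5; v3 -9->-8; new result -40.
  v21: re-runs because v16 -5->5; v19 45->-40; new result -40.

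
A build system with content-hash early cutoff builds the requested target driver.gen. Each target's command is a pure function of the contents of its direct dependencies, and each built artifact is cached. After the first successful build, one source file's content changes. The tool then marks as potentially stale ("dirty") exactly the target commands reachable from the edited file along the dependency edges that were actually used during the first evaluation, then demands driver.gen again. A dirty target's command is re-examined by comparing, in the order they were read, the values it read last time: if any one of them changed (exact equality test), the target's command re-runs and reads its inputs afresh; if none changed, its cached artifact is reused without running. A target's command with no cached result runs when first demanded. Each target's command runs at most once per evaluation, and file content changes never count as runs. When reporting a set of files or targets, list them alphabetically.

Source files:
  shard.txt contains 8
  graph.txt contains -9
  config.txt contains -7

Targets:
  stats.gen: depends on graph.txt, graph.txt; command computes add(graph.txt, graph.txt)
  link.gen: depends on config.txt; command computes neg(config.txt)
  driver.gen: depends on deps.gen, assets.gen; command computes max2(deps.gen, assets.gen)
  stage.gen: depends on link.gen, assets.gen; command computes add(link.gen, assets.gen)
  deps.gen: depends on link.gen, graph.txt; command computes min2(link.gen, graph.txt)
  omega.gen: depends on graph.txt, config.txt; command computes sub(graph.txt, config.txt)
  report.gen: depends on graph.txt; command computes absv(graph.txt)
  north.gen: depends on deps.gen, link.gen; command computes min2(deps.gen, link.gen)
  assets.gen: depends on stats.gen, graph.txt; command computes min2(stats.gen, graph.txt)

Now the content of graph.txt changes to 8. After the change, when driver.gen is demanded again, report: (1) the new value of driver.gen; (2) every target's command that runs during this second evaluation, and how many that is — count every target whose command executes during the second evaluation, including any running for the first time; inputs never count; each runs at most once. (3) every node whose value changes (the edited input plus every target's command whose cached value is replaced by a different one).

New value of driver.gen: 8.
Target commands that run: assets.gen, deps.gen, driver.gen, stats.gen — 4 in total.
Values that change: assets.gen, deps.gen, driver.gen, graph.txt, stats.gen.

First evaluation (everything demanded from the output):
  link.gen = neg(-7) = 7
  deps.gen = min2(7, -9) = -9
  stats.gen = add(-9, -9) = -18
  assets.gen = min2(-18, -9) = -18
  driver.gen = max2(-9, -18) = -9

Propagation after the edit:
  deps.gen: runs — graph.txt -9->8; result 7.
  stats.gen: runs — graph.txt -9->8; graph.txt -9->8; result 16.
  assets.gen: runs — stats.gen -18->16; graph.txt -9->8; result 8.
  driver.gen: runs — deps.gen -9->7; assets.gen -18->8; result 8.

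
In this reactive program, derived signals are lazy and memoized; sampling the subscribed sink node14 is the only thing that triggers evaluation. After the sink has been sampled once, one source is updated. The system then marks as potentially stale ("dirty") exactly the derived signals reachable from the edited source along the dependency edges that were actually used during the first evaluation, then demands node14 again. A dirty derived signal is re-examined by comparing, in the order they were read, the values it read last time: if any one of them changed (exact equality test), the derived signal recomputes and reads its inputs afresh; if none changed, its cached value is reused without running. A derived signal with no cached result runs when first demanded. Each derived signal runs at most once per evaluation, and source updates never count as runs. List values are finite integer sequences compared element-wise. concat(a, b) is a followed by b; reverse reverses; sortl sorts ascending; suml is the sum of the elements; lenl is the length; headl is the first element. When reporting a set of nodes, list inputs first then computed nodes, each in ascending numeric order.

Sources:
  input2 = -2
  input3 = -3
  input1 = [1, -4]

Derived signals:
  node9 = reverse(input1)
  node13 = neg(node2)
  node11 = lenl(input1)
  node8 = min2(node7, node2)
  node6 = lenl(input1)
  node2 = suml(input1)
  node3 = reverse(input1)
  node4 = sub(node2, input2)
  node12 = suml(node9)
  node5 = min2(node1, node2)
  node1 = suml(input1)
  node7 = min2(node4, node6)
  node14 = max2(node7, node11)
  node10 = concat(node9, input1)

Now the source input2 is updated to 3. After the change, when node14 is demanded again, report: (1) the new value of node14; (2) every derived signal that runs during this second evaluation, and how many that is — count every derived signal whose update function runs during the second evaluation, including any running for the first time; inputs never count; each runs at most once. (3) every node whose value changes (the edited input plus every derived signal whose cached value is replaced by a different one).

First demand of the output computes:
  node2 = suml([1, -4]) = -3
  node4 = sub(-3, -2) = -1
  node6 = lenl([1, -4]) = 2
  node7 = min2(-1, 2) = -1
  node11 = lenl([1, -4]) = 2
  node14 = max2(-1, 2) = 2

After the edit, cleaning proceeds:
  node4: a read changed (input2 -2->3) — executes, giving -6.
  node7: a read changed (node4 -1->-6) — executes, giving -6.
  node14: a read changed (node7 -1->-6) — executes, giving 2 — identical to its old value.

Demanding node14 again yields 2.
3 derived signals run: node4, node7, node14.
The nodes whose values change: input2, node4, node7.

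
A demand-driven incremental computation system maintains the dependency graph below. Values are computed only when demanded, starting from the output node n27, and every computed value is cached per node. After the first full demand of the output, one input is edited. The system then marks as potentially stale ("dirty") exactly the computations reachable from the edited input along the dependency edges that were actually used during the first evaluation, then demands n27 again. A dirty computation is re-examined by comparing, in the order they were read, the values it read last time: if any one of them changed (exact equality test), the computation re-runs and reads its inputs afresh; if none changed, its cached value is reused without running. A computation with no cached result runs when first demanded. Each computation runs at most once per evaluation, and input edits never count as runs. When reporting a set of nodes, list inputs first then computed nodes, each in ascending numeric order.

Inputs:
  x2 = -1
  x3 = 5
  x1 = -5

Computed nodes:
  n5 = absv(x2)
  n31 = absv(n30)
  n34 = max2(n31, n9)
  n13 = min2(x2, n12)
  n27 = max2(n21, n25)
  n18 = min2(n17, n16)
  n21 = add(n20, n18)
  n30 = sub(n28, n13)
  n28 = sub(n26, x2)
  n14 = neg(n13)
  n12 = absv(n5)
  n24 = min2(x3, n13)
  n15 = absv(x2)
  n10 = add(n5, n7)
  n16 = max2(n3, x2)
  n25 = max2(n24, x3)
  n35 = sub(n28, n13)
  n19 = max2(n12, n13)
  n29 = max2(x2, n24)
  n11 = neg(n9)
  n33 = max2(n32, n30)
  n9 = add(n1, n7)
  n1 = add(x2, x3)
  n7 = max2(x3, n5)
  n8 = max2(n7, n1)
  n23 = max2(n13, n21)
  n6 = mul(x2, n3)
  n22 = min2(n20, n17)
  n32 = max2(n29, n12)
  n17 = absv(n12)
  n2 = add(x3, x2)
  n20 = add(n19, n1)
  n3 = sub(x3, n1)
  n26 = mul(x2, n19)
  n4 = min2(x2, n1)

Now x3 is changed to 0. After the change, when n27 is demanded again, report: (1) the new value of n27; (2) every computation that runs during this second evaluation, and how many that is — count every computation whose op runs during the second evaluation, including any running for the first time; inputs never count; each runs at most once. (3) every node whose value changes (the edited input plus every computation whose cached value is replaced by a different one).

First evaluation (everything demanded from the output):
  n1 = add(-1, 5) = 4
  n3 = sub(5, 4) = 1
  n5 = absv(-1) = 1
  n12 = absv(1) = 1
  n13 = min2(-1, 1) = -1
  n16 = max2(1, -1) = 1
  n17 = absv(1) = 1
  n18 = min2(1, 1) = 1
  n19 = max2(1, -1) = 1
  n20 = add(1, 4) = 5
  n21 = add(5, 1) = 6
  n24 = min2(5, -1) = -1
  n25 = max2(-1, 5) = 5
  n27 = max2(6, 5) = 6

Propagation after the edit:
  n1: runs — x3 5->0; result -1.
  n3: runs — x3 5->0; n1 4->-1; result 1 (same value as before).
  n16: checked — values it read are unchanged (n3 unchanged, x2 unchanged); reused cached 1 without running.
  n18: checked — values it read are unchanged (n17 unchanged, n16 unchanged); reused cached 1 without running.
  n20: runs — n1 4->-1; result 0.
  n21: runs — n20 5->0; result 1.
  n24: runs — x3 5->0; result -1 (same value as before).
  n25: runs — x3 5->0; result 0.
  n27: runs — n21 6->1; n25 5->0; result 1.

Key observation: the cutoff stops propagation at n16 — its inputs' values are unchanged, so it reuses its cache.

New value of n27: 1.
Computations that run: n1, n3, n20, n21, n24, n25, n27 — 7 in total.
Values that change: x3, n1, n20, n21, n25, n27.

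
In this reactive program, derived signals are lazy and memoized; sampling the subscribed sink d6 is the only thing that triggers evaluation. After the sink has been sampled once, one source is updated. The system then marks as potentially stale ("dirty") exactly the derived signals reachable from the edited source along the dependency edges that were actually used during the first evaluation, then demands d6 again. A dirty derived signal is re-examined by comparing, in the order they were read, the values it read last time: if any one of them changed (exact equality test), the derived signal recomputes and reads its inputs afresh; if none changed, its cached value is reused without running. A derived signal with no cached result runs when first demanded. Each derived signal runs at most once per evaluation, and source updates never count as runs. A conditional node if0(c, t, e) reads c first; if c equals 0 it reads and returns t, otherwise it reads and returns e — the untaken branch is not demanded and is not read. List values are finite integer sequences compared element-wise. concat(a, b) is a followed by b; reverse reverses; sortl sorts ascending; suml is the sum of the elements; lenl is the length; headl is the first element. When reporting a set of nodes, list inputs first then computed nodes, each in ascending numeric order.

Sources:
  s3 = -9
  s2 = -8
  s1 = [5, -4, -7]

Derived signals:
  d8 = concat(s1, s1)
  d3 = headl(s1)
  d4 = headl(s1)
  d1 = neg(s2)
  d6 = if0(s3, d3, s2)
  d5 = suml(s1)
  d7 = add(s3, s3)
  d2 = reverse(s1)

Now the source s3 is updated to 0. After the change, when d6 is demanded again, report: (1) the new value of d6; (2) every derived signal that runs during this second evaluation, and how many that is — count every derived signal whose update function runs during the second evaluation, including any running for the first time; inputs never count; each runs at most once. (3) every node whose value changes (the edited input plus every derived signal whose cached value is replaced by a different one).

First demand of the output computes:
  d6 = if0(s3=-9 -> else branch s2) = -8

After the edit, cleaning proceeds:
  d3: had never run; runs now, result 5.
  d6: a read changed (s3 -9->0) — executes, giving 5.

Note the branch switch — d3 had no cache and runs now for the first time.

Demanding d6 again yields 5.
2 derived signals run: d3, d6.
The nodes whose values change: s3, d6.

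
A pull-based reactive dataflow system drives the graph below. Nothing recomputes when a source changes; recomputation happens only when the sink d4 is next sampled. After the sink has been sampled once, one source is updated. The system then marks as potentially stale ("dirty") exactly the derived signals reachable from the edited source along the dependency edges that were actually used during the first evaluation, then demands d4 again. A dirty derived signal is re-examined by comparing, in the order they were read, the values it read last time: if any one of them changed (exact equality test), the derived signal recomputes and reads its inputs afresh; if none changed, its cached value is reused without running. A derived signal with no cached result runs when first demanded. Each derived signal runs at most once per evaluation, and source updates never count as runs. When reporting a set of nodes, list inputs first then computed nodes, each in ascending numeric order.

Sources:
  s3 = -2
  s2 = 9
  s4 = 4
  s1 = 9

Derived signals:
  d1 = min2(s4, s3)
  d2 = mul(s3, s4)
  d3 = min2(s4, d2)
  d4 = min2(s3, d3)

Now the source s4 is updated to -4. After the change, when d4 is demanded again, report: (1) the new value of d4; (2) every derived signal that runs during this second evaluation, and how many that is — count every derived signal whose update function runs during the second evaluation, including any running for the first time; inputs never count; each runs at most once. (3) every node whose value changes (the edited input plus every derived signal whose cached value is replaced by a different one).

First evaluation (everything demanded from the output):
  d2 = mul(-2, 4) = -8
  d3 = min2(4, -8) = -8
  d4 = min2(-2, -8) = -8

Propagation after the edit:
  d2: runs — s4 4->-4; result 8.
  d3: runs — s4 4->-4; d2 -8->8; result -4.
  d4: runs — d3 -8->-4; result -4.

New value of d4: -4.
Derived signals that run: d2, d3, d4 — 3 in total.
Values that change: s4, d2, d3, d4.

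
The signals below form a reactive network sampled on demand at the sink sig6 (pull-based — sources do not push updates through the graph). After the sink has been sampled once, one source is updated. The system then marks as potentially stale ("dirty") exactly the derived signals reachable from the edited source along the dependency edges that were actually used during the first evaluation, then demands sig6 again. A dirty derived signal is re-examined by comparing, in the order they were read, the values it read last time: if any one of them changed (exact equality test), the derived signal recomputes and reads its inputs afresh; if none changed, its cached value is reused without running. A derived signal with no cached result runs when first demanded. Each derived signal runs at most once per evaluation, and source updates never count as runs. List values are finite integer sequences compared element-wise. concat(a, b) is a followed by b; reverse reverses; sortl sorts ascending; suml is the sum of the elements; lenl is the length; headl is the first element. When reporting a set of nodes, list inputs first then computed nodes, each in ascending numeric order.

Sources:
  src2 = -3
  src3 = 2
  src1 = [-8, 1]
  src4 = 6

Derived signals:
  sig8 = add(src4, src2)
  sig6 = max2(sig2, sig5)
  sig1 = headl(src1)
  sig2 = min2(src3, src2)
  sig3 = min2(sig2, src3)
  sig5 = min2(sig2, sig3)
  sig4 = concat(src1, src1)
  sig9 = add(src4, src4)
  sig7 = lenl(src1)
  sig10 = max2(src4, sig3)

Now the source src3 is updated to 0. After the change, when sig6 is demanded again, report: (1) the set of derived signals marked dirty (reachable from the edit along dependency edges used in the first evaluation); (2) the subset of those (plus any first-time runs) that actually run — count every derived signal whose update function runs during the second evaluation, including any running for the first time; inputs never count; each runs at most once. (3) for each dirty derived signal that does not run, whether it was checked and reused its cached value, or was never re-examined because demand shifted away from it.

Initial pass — values computed on the first demand:
  sig2 = min2(2, -3) = -3
  sig3 = min2(-3, 2) = -3
  sig5 = min2(-3, -3) = -3
  sig6 = max2(-3, -3) = -3

Second demand — change propagation:
  sig2: re-runs because src3 2->0; new result -3 (unchanged).
  sig3: re-runs because src3 2->0; new result -3 (unchanged).
  sig5: re-examined; everything it read last time is the same (sig2 unchanged, sig3 unchanged) — cache -3 kept, no run.
  sig6: re-examined; everything it read last time is the same (sig2 unchanged, sig5 unchanged) — cache -3 kept, no run.

The important point: at sig5 every value read last time is unchanged, so the dirty flag clears without a run.

Dirty set: sig2, sig3, sig5, sig6.
Run set: sig2, sig3 (2 run).
Re-examined without running (cache reused): sig5, sig6.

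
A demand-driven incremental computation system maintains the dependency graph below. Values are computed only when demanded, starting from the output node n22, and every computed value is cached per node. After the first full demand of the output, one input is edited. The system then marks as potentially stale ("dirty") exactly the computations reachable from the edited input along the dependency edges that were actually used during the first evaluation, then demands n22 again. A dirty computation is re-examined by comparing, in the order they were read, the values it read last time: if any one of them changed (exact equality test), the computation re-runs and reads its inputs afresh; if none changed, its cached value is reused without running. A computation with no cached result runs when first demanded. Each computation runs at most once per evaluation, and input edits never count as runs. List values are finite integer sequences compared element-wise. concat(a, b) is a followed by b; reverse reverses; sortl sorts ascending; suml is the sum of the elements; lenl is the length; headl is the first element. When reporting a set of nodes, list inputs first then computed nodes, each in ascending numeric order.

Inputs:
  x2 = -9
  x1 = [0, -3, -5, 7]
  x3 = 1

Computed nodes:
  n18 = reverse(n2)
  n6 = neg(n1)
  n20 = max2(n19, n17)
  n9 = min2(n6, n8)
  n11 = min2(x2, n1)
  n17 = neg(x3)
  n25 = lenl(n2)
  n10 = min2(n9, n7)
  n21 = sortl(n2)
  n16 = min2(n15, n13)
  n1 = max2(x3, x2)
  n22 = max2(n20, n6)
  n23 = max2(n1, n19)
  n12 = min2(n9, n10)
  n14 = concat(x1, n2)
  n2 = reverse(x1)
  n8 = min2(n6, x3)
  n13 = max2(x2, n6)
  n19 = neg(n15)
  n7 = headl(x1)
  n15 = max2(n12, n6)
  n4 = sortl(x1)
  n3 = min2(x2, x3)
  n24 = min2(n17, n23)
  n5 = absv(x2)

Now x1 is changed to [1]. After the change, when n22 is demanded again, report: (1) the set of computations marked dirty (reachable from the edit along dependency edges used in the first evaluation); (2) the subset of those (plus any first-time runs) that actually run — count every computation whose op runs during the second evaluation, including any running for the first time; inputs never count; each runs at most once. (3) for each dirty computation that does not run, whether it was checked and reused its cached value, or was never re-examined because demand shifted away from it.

First evaluation (everything demanded from the output):
  n1 = max2(1, -9) = 1
  n6 = neg(1) = -1
  n7 = headl([0, -3, -5, 7]) = 0
  n8 = min2(-1, 1) = -1
  n9 = min2(-1, -1) = -1
  n10 = min2(-1, 0) = -1
  n12 = min2(-1, -1) = -1
  n15 = max2(-1, -1) = -1
  n17 = neg(1) = -1
  n19 = neg(-1) = 1
  n20 = max2(1, -1) = 1
  n22 = max2(1, -1) = 1

Propagation after the edit:
  n7: runs — x1 [0, -3, -5, 7]->[1]; result 1.
  n10: runs — n7 0->1; result -1 (same value as before).
  n12: checked — values it read are unchanged (n9 unchanged, n10 unchanged); reused cached -1 without running.
  n15: checked — values it read are unchanged (n12 unchanged, n6 unchanged); reused cached -1 without running.
  n19: checked — values it read are unchanged (n15 unchanged); reused cached 1 without running.
  n20: checked — values it read are unchanged (n19 unchanged, n17 unchanged); reused cached 1 without running.
  n22: checked — values it read are unchanged (n20 unchanged, n6 unchanged); reused cached 1 without running.

Key observation: the change is absorbed at n10 — it re-runs but produces the same value, and the output's value is unchanged.

Marked dirty: n7, n10, n12, n15, n19, n20, n22.
Computations that run: n7, n10 — 2 in total.
Checked but reused from cache: n12, n15, n19, n20, n22.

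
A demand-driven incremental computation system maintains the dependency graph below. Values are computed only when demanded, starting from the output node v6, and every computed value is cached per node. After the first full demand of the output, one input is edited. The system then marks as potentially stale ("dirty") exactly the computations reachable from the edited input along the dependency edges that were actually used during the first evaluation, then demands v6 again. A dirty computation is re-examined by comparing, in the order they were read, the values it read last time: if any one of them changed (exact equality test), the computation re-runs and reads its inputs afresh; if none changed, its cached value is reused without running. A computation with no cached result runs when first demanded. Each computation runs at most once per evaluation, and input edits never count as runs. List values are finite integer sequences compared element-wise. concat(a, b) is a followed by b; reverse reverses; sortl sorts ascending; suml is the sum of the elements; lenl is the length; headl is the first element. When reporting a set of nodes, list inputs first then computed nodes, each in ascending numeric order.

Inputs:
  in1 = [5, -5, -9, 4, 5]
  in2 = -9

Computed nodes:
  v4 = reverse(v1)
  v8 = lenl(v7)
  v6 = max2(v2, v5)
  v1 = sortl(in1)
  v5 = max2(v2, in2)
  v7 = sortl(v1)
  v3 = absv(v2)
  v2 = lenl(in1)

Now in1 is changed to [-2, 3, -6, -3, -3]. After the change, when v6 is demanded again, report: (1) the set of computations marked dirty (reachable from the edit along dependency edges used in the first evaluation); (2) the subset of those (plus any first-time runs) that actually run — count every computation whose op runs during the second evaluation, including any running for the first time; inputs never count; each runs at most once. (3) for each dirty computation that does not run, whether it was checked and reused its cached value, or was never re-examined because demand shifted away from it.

Marked dirty: v2, v5, v6.
Computations that run: v2 — 1 in total.
Checked but reused from cache: v5, v6.
Key observation: the change is absorbed at v2 — it re-runs but produces the same value, and the output's value is unchanged.

First evaluation (everything demanded from the output):
  v2 = lenl([5, -5, -9, 4, 5]) = 5
  v5 = max2(5, -9) = 5
  v6 = max2(5, 5) = 5

Propagation after the edit:
  v2: runs — in1 [5, -5, -9, 4, 5]->[-2, 3, -6, -3, -3]; result 5 (same value as before).
  v5: checked — values it read are unchanged (v2 unchanged, in2 unchanged); reused cached 5 without running.
  v6: checked — values it read are unchanged (v2 unchanged, v5 unchanged); reused cached 5 without running.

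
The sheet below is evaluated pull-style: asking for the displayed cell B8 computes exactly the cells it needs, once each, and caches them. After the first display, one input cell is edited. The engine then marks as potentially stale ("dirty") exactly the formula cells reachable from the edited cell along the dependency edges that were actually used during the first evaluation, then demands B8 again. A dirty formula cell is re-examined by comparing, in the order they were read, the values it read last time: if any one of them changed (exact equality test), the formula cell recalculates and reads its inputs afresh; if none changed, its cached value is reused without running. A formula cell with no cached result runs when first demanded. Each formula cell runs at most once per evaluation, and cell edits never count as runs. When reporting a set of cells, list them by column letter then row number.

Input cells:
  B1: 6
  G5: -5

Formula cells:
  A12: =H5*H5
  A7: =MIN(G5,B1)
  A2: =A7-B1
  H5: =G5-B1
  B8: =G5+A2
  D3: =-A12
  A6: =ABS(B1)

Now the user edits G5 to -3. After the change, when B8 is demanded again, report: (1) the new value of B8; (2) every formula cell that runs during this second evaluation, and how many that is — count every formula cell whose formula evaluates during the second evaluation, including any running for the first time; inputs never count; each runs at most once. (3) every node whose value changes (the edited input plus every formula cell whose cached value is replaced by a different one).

First demand of the output computes:
  A7 = MIN(-5, 6) = -5
  A2 = -5 - 6 = -11
  B8 = -5 + -11 = -16

After the edit, cleaning proceeds:
  A7: a read changed (G5 -5->-3) — executes, giving -3.
  A2: a read changed (A7 -5->-3) — executes, giving -9.
  B8: a read changed (G5 -5->-3; A2 -11->-9) — executes, giving -12.

Demanding B8 again yields -12.
3 formula cells run: A2, A7, B8.
The nodes whose values change: A2, A7, B8, G5.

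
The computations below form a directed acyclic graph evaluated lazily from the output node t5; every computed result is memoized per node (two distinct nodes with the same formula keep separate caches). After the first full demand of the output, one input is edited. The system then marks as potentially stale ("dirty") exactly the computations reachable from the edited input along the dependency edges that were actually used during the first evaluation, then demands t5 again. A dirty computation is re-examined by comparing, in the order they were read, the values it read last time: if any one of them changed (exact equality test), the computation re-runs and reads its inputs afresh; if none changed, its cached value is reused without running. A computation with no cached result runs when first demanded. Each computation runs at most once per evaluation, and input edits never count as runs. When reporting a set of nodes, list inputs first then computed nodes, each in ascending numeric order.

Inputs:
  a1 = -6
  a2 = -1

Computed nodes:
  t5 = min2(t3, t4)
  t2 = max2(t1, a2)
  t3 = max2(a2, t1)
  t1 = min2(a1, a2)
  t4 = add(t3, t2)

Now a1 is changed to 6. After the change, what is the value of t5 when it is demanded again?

First demand of the output computes:
  t1 = min2(-6, -1) = -6
  t2 = max2(-6, -1) = -1
  t3 = max2(-1, -6) = -1
  t4 = add(-1, -1) = -2
  t5 = min2(-1, -2) = -2

After the edit, cleaning proceeds:
  t1: a read changed (a1 -6->6) — executes, giving -1.
  t2: a read changed (t1 -6->-1) — executes, giving -1 — identical to its old value.
  t3: a read changed (t1 -6->-1) — executes, giving -1 — identical to its old value.
  t4: dirty, but its reads are unchanged (t3 unchanged, t2 unchanged); cached -2 stands.
  t5: dirty, but its reads are unchanged (t3 unchanged, t4 unchanged); cached -2 stands.

Note where the cutoff bites: t4 is checked, finds nothing changed, and keeps its cache.

Demanding t5 again yields -2.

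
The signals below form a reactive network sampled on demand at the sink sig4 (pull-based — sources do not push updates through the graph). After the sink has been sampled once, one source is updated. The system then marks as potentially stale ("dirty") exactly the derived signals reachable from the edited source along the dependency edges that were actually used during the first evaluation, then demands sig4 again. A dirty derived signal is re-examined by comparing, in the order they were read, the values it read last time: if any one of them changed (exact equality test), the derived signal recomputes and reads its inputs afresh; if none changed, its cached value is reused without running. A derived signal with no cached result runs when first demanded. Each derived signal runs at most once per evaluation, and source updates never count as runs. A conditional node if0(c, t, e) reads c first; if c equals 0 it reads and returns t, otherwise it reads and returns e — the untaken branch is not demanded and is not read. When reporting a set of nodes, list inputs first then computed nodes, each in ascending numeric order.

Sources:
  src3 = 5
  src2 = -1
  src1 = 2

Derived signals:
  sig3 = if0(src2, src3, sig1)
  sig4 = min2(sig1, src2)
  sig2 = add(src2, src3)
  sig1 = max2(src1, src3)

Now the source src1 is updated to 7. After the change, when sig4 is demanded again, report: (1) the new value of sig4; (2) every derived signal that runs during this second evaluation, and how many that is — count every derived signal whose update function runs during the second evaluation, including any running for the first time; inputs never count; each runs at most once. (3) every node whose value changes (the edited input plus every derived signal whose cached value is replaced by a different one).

sig4 now evaluates to -1.
Run set: sig1, sig4 (2 run).
Changed values: src1, sig1.

Initial pass — values computed on the first demand:
  sig1 = max2(2, 5) = 5
  sig4 = min2(5, -1) = -1

Second demand — change propagation:
  sig1: re-runs because src1 2->7; new result 7.
  sig4: re-runs because sig1 5->7; new result -1 (unchanged).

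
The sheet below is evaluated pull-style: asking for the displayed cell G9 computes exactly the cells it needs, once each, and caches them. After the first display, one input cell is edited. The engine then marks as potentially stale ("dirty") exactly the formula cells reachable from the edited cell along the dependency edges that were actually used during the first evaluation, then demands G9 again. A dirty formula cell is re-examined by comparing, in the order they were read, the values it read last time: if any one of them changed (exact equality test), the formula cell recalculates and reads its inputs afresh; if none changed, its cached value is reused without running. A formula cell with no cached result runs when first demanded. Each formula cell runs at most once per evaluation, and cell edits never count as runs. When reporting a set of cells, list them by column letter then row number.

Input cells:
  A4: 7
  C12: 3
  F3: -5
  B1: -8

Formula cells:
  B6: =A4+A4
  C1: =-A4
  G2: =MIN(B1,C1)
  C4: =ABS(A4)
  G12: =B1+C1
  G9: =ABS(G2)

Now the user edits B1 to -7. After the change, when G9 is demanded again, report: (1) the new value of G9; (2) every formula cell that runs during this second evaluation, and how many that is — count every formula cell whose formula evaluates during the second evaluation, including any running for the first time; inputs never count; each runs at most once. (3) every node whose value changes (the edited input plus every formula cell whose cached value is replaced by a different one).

First demand of the output computes:
  C1 = -(7) = -7
  G2 = MIN(-8, -7) = -8
  G9 = ABS(-8) = 8

After the edit, cleaning proceeds:
  G2: a read changed (B1 -8->-7) — executes, giving -7.
  G9: a read changed (G2 -8->-7) — executes, giving 7.

Demanding G9 again yields 7.
2 formula cells run: G2, G9.
The nodes whose values change: B1, G2, G9.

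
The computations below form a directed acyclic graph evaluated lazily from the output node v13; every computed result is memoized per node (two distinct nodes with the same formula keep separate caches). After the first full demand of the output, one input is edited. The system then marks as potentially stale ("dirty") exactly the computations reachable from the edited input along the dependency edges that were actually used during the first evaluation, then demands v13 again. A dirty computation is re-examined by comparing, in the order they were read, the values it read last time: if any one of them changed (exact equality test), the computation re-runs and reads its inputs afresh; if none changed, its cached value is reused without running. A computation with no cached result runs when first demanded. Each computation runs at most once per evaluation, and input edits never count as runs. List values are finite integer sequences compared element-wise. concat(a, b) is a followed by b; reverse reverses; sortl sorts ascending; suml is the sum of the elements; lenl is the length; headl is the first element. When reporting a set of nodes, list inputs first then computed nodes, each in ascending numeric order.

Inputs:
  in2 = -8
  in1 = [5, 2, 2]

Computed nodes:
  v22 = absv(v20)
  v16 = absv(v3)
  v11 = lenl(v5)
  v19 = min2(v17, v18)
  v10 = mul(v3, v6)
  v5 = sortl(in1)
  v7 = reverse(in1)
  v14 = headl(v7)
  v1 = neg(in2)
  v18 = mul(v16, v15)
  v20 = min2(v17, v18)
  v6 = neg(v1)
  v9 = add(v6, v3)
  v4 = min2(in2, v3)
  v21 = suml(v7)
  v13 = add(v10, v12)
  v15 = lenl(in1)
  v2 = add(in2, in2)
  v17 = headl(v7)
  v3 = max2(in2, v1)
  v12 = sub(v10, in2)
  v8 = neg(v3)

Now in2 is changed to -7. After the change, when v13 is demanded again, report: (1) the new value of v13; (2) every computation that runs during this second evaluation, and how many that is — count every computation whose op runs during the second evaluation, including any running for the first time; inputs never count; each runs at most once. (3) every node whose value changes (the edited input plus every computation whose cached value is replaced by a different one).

Demanding v13 again yields -91.
6 computations run: v1, v3, v6, v10, v12, v13.
The nodes whose values change: in2, v1, v3, v6, v10, v12, v13.

First demand of the output computes:
  v1 = neg(-8) = 8
  v3 = max2(-8, 8) = 8
  v6 = neg(8) = -8
  v10 = mul(8, -8) = -64
  v12 = sub(-64, -8) = -56
  v13 = add(-64, -56) = -120

After the edit, cleaning proceeds:
  v1: a read changed (in2 -8->-7) — executes, giving 7.
  v3: a read changed (in2 -8->-7; v1 8->7) — executes, giving 7.
  v6: a read changed (v1 8->7) — executes, giving -7.
  v10: a read changed (v3 8->7; v6 -8->-7) — executes, giving -49.
  v12: a read changed (v10 -64->-49; in2 -8->-7) — executes, giving -42.
  v13: a read changed (v10 -64->-49; v12 -56->-42) — executes, giving -91.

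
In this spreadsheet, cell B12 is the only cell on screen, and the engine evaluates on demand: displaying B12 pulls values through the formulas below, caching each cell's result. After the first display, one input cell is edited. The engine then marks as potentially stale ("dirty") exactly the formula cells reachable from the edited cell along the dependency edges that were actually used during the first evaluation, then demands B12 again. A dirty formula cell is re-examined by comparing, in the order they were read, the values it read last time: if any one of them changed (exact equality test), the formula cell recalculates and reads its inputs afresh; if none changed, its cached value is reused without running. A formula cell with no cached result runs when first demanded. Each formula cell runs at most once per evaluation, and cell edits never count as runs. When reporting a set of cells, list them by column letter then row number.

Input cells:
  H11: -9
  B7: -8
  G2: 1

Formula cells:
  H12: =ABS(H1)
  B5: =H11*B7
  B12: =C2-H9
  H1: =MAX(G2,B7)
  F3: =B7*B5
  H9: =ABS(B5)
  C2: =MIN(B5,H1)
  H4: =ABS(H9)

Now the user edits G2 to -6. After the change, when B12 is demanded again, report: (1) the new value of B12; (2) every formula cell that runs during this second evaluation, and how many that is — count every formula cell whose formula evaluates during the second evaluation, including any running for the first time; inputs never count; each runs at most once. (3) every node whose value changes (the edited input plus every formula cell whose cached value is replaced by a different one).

Initial pass — values computed on the first demand:
  B5 = -9 * -8 = 72
  H1 = MAX(1, -8) = 1
  C2 = MIN(72, 1) = 1
  H9 = ABS(72) = 72
  B12 = 1 - 72 = -71

Second demand — change propagation:
  H1: re-runs because G2 1->-6; new result -6.
  C2: re-runs because H1 1->-6; new result -6.
  B12: re-runs because C2 1->-6; new result -78.

B12 now evaluates to -78.
Run set: B12, C2, H1 (3 run).
Changed values: B12, C2, G2, H1.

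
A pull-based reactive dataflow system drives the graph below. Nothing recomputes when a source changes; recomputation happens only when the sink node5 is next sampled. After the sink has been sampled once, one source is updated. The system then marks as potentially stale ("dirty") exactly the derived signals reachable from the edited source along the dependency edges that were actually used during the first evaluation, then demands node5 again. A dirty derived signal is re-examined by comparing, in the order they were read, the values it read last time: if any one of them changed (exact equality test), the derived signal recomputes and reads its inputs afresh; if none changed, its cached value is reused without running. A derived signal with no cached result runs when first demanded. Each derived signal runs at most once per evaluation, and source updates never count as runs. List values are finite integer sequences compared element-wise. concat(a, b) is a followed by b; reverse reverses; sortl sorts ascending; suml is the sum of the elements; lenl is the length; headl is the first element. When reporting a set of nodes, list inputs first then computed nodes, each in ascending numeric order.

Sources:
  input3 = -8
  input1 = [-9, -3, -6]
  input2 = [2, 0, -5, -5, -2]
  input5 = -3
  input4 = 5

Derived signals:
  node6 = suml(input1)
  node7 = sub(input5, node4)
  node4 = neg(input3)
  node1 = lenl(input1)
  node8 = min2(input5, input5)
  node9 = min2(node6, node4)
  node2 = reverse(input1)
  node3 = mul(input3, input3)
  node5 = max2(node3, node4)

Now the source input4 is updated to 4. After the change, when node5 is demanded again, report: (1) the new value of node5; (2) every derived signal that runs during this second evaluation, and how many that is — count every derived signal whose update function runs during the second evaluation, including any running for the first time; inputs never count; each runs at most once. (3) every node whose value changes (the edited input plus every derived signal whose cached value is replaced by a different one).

First evaluation (everything demanded from the output):
  node3 = mul(-8, -8) = 64
  node4 = neg(-8) = 8
  node5 = max2(64, 8) = 64

Propagation after the edit:
  input4 feeds no computation that the output demands — nothing is marked dirty and nothing runs.

Key observation: input4 is never demanded by the output, so the edit triggers no recomputation at all.

New value of node5: 64.
Derived signals that run: none — 0 in total.
Values that change: input4.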